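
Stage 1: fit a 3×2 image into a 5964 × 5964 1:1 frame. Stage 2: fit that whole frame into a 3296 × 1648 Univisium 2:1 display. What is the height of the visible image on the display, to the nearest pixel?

1099 px

Inside the 5964×5964 canvas the image is width-limited at 5964.00 × 3976.00.
The 1:1 canvas is height-limited in 3296×1648, giving 1648.00 × 1648.00; scale factor 0.2763.
The image scales with it: height 3976.00 × 0.2763 ≈ 1098.67.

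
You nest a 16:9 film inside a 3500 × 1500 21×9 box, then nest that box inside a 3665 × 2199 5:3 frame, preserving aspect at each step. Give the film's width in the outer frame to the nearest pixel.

Inside the 3500×1500 canvas the film is height-limited at 2666.67 × 1500.00.
Second fit — the 21×9 canvas into 3665×2199 spans the width: 3665.00 × 1570.71 (×1.0471 from 3500×1500).
The film scales with it: width 2666.67 × 1.0471 ≈ 2792.38.

2792 px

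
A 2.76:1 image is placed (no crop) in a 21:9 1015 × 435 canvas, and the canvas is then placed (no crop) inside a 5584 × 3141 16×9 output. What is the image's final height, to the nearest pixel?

2023 px

2.76:1 in 1015×435: fills the width, so the image is 1015.00 × 367.75.
Second fit — the 21:9 canvas into 5584×3141 spans the width: 5584.00 × 2393.14 (×5.5015 from 1015×435).
So the image's height is 367.75 × 5.5015 ≈ 2023.19.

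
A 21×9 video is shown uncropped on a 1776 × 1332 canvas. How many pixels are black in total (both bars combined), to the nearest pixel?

1013842 pixels

21×9 (2.333) > 4:3 (1.333), so the video fills the width.
The video is 1776 × 9/21 ≈ 761.1429 px tall.
Leftover height: 1332 − 761.1429 = 570.8571 px.
That's 570.8571 × 1776 ≈ 1013842 black pixels.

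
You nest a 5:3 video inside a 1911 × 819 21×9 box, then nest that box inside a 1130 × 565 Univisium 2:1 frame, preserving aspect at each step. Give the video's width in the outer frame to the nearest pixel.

807 px

Inside the 1911×819 canvas the video is height-limited at 1365.00 × 819.00.
21×9 in 1130×565: fills the width, so the intermediate becomes 1130.00 × 484.29 — a scale of ×0.5913.
So the video's width is 1365.00 × 0.5913 ≈ 807.14.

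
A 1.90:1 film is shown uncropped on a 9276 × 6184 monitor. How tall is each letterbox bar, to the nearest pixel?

Since 1.900 > 1.500, the film is width-limited.
That makes the image 4882.11 px tall (9276 / 1.900).
Leftover height: 6184 − 4882.11 = 1301.89 px → 650.95 each side.

651 px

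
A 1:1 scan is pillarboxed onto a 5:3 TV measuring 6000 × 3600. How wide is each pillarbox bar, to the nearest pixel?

1200 px

1:1 is narrower than 5:3, so it spans the full height.
That makes the image 3600.00 px wide (3600 × 1/1).
Black = 6000 − 3600.00 = 2400.00 px, or 1200.00 per bar.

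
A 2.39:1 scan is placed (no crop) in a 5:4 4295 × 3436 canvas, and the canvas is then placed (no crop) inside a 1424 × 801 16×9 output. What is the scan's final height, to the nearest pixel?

First fit — 2.39:1 into 4295×3436 spans the width: 4295.00 × 1797.07.
5:4 in 1424×801: fills the height, so the intermediate becomes 1001.25 × 801.00 — a scale of ×0.2331.
Applying the same ×0.2331: 1797.07 → 418.93.

419 px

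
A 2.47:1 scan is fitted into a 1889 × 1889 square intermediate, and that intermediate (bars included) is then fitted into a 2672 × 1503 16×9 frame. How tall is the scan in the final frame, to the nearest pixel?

609 px

2.47:1 in 1889×1889: fills the width, so the scan is 1889.00 × 764.78.
The square canvas is height-limited in 2672×1503, giving 1503.00 × 1503.00; scale factor 0.7957.
Applying the same ×0.7957: 764.78 → 608.50.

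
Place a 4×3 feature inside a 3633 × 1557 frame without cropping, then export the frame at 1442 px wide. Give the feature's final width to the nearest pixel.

At 3633×1557 the feature is height-limited, so width = 1557 × 4/3 ≈ 2076.00 px.
Scaling 3633 → 1442 is ×0.3969, so the width becomes 2076.00 × 0.3969 ≈ 824.00 px.

824 px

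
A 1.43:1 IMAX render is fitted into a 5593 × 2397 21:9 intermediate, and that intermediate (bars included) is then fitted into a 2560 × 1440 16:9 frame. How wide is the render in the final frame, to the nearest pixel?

1569 px

First fit — 1.43:1 IMAX into 5593×2397 spans the height: 3427.71 × 2397.00.
The 21:9 canvas is width-limited in 2560×1440, giving 2560.00 × 1097.14; scale factor 0.4577.
The render scales with it: width 3427.71 × 0.4577 ≈ 1568.91.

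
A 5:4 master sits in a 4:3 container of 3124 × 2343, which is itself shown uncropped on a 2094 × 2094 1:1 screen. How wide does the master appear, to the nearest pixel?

Inside the 3124×2343 canvas the master is height-limited at 2928.75 × 2343.00.
4:3 in 2094×2094: fills the width, so the intermediate becomes 2094.00 × 1570.50 — a scale of ×0.6703.
Applying the same ×0.6703: 2928.75 → 1963.12.

1963 px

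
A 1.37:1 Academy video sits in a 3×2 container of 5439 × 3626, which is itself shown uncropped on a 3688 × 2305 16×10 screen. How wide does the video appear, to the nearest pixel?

3158 px

First fit — 1.37:1 Academy into 5439×3626 spans the height: 4967.62 × 3626.00.
The 3×2 canvas is height-limited in 3688×2305, giving 3457.50 × 2305.00; scale factor 0.6357.
The video scales with it: width 4967.62 × 0.6357 ≈ 3157.85.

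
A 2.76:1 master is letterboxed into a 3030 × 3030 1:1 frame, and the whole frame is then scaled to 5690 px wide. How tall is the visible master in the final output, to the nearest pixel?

2062 px

In the 3030×3030 frame the master fills the width: height = 3030 / 2.760 ≈ 1097.83 px.
Resizing to 5690 px wide multiplies everything by 1.8779: 1097.83 → 2061.59 px.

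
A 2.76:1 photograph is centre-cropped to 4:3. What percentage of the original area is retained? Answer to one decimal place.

4:3 is narrower than 2.76:1, so the crop keeps the full height and trims the width.
(1.333)/(2.760) ≈ 0.483 of the area survives.

48.3%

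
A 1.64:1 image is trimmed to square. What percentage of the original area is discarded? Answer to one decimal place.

39.0%

The height stays; only width is cut (since square is narrower than 1.64:1).
(1.000)/(1.640) ≈ 0.610 of the area survives, leaving 39.02% discarded.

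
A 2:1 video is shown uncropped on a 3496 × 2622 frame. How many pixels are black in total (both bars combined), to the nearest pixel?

2:1 (2.000) > 4:3 (1.333), so the video fills the width.
The video is 3496 × 1/2 ≈ 1748.0000 px tall.
Black = 2622 − 1748.0000 = 874.0000 px.
That's 874.0000 × 3496 ≈ 3055504 black pixels.

3055504 pixels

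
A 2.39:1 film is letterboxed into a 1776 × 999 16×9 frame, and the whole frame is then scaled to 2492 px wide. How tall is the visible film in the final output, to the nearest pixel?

In the 1776×999 frame the film fills the width: height = 1776 / 2.390 ≈ 743.10 px.
The frame scales by 2492/1776 = 1.4032; 743.10 × 1.4032 ≈ 1042.68 px.

1043 px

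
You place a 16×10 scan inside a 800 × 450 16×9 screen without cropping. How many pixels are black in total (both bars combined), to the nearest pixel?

16×10 (1.600) < 16×9 (1.778), so the scan fills the height.
That makes the image 720.0000 px wide (450 × 16/10).
800 − 720.0000 = 80.0000 px of bars.
That's 80.0000 × 450 ≈ 36000 black pixels.

36000 pixels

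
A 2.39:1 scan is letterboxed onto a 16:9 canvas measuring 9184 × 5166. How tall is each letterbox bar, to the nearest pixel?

662 px

Since 2.390 > 1.778, the scan is width-limited.
That makes the image 3842.68 px tall (9184 / 2.390).
5166 − 3842.68 = 1323.32 px of bars (661.66 each).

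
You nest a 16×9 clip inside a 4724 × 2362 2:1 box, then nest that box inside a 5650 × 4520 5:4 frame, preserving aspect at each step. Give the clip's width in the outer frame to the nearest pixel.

Inside the 4724×2362 canvas the clip is height-limited at 4199.11 × 2362.00.
The 2:1 canvas is width-limited in 5650×4520, giving 5650.00 × 2825.00; scale factor 1.1960.
The clip scales with it: width 4199.11 × 1.1960 ≈ 5022.22.

5022 px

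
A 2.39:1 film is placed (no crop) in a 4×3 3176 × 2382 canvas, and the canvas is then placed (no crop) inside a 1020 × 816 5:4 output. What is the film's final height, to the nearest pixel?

427 px

Inside the 3176×2382 canvas the film is width-limited at 3176.00 × 1328.87.
Second fit — the 4×3 canvas into 1020×816 spans the width: 1020.00 × 765.00 (×0.3212 from 3176×2382).
Applying the same ×0.3212: 1328.87 → 426.78.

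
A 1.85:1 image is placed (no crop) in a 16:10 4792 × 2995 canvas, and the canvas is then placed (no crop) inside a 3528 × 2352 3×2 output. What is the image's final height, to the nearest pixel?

1907 px

1.85:1 in 4792×2995: fills the width, so the image is 4792.00 × 2590.27.
16:10 in 3528×2352: fills the width, so the intermediate becomes 3528.00 × 2205.00 — a scale of ×0.7362.
The image scales with it: height 2590.27 × 0.7362 ≈ 1907.03.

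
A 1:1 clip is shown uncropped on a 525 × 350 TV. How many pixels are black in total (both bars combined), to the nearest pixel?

61250 pixels

1:1 is narrower than 3×2, so it spans the full height.
Content width = 350 × 1/1 ≈ 350.0000 px.
525 − 350.0000 = 175.0000 px of bars.
Bar area = 175.0000 × 350 ≈ 61250 px.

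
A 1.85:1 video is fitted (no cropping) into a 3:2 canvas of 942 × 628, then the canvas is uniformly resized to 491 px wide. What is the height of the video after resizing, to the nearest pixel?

In the 942×628 frame the video fills the width: height = 942 / 1.850 ≈ 509.19 px.
Resizing to 491 px wide multiplies everything by 0.5212: 509.19 → 265.41 px.

265 px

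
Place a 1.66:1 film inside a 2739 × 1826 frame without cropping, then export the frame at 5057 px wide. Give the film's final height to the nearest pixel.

3046 px

Fitted into 2739×1826, the film spans the width; its height is 2739 / 1.660 ≈ 1650.00 px.
Scaling 2739 → 5057 is ×1.8463, so the height becomes 1650.00 × 1.8463 ≈ 3046.39 px.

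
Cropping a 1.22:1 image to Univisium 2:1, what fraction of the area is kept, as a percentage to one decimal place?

61.0%

Univisium 2:1 is wider than 1.22:1, so the crop keeps the full width and trims the height.
Fraction kept = (1.220)/(2.000) ≈ 61.00%.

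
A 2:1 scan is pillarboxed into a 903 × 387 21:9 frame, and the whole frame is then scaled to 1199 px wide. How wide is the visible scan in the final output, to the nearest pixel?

1028 px

Fitted into 903×387, the scan spans the height; its width is 387 × 2/1 ≈ 774.00 px.
The frame scales by 1199/903 = 1.3278; 774.00 × 1.3278 ≈ 1027.71 px.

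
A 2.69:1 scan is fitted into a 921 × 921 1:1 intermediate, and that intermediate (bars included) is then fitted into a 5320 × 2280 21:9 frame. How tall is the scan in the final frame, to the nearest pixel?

848 px

Inside the 921×921 canvas the scan is width-limited at 921.00 × 342.38.
1:1 in 5320×2280: fills the height, so the intermediate becomes 2280.00 × 2280.00 — a scale of ×2.4756.
So the scan's height is 342.38 × 2.4756 ≈ 847.58.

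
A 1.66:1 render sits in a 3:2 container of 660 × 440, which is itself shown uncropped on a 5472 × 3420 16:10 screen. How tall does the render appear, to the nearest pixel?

3090 px

Inside the 660×440 canvas the render is width-limited at 660.00 × 397.59.
Second fit — the 3:2 canvas into 5472×3420 spans the height: 5130.00 × 3420.00 (×7.7727 from 660×440).
The render scales with it: height 397.59 × 7.7727 ≈ 3090.36.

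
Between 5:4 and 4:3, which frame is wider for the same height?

5:4 = 1.25 and 4:3 = 1.333; 1.333 > 1.25.

4:3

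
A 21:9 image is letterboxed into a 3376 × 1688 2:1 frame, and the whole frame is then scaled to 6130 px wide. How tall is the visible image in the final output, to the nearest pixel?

At 3376×1688 the image is width-limited, so height = 3376 × 9/21 ≈ 1446.86 px.
Scaling 3376 → 6130 is ×1.8158, so the height becomes 1446.86 × 1.8158 ≈ 2627.14 px.

2627 px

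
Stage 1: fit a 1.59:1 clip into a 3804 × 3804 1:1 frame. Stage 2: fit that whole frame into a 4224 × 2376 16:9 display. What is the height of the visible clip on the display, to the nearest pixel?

Inside the 3804×3804 canvas the clip is width-limited at 3804.00 × 2392.45.
1:1 in 4224×2376: fills the height, so the intermediate becomes 2376.00 × 2376.00 — a scale of ×0.6246.
Applying the same ×0.6246: 2392.45 → 1494.34.

1494 px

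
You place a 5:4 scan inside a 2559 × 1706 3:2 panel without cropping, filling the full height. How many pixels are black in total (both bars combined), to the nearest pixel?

727609 pixels

That makes the image 2132.5000 px wide (1706 × 5/4).
2559 − 2132.5000 = 426.5000 px of bars.
Bar area = 426.5000 × 1706 ≈ 727609 px.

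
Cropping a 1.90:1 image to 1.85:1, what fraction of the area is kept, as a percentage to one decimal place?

97.4%

The height stays; only width is cut (since 1.85:1 is narrower than 1.90:1).
(1.850)/(1.900) ≈ 0.974 of the area survives.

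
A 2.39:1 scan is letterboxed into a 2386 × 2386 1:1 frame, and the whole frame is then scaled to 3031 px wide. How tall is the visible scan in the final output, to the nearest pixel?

1268 px

Fitted into 2386×2386, the scan spans the width; its height is 2386 / 2.390 ≈ 998.33 px.
Resizing to 3031 px wide multiplies everything by 1.2703: 998.33 → 1268.20 px.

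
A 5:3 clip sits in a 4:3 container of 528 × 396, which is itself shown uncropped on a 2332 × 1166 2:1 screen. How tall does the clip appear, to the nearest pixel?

First fit — 5:3 into 528×396 spans the width: 528.00 × 316.80.
The 4:3 canvas is height-limited in 2332×1166, giving 1554.67 × 1166.00; scale factor 2.9444.
Applying the same ×2.9444: 316.80 → 932.80.

933 px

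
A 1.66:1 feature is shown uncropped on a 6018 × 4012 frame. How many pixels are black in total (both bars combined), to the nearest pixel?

Since 1.660 > 1.500, the feature is width-limited.
The feature is 6018 / 1.660 ≈ 3625.3012 px tall.
Black = 4012 − 3625.3012 = 386.6988 px.
That's 386.6988 × 6018 ≈ 2327153 black pixels.

2327153 pixels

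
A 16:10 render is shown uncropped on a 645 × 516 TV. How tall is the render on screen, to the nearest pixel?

16:10 is wider than 5:4, so it spans the full width.
That makes the image 403.12 px tall (645 × 10/16).

403 px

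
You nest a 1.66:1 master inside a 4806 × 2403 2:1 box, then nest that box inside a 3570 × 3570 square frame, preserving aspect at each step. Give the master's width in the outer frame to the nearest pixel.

2963 px

1.66:1 in 4806×2403: fills the height, so the master is 3988.98 × 2403.00.
Second fit — the 2:1 canvas into 3570×3570 spans the width: 3570.00 × 1785.00 (×0.7428 from 4806×2403).
Applying the same ×0.7428: 3988.98 → 2963.10.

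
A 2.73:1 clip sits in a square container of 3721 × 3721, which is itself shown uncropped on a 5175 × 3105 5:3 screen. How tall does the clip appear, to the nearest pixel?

1137 px

First fit — 2.73:1 into 3721×3721 spans the width: 3721.00 × 1363.00.
The square canvas is height-limited in 5175×3105, giving 3105.00 × 3105.00; scale factor 0.8345.
Applying the same ×0.8345: 1363.00 → 1137.36.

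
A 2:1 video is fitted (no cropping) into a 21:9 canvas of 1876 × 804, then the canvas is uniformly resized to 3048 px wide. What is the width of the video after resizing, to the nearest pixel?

2613 px

At 1876×804 the video is height-limited, so width = 804 × 2/1 ≈ 1608.00 px.
The frame scales by 3048/1876 = 1.6247; 1608.00 × 1.6247 ≈ 2612.57 px.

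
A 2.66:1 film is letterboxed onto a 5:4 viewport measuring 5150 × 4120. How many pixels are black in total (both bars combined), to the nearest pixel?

11247135 pixels

Since 2.660 > 1.250, the film is width-limited.
That makes the image 1936.0902 px tall (5150 / 2.660).
4120 − 1936.0902 = 2183.9098 px of bars.
Bar area = 2183.9098 × 5150 ≈ 11247135 px.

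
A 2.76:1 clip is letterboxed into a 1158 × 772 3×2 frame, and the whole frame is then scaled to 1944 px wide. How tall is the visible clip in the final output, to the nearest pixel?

At 1158×772 the clip is width-limited, so height = 1158 / 2.760 ≈ 419.57 px.
The frame scales by 1944/1158 = 1.6788; 419.57 × 1.6788 ≈ 704.35 px.

704 px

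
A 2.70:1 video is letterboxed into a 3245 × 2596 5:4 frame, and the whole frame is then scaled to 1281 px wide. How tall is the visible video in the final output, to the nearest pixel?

Fitted into 3245×2596, the video spans the width; its height is 3245 / 2.700 ≈ 1201.85 px.
The frame scales by 1281/3245 = 0.3948; 1201.85 × 0.3948 ≈ 474.44 px.

474 px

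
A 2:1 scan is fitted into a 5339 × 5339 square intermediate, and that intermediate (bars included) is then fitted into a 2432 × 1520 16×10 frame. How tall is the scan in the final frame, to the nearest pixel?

760 px

Inside the 5339×5339 canvas the scan is width-limited at 5339.00 × 2669.50.
The square canvas is height-limited in 2432×1520, giving 1520.00 × 1520.00; scale factor 0.2847.
The scan scales with it: height 2669.50 × 0.2847 ≈ 760.00.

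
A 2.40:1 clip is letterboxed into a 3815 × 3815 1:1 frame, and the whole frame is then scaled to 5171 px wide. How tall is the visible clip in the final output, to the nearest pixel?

2155 px

In the 3815×3815 frame the clip fills the width: height = 3815 / 2.400 ≈ 1589.58 px.
Scaling 3815 → 5171 is ×1.3554, so the height becomes 1589.58 × 1.3554 ≈ 2154.58 px.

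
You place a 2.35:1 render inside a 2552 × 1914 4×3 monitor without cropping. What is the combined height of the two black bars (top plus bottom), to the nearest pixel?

2.35:1 (2.350) > 4×3 (1.333), so the render fills the width.
The render is 2552 / 2.350 ≈ 1085.96 px tall.
Leftover height: 1914 − 1085.96 = 828.04 px.

828 px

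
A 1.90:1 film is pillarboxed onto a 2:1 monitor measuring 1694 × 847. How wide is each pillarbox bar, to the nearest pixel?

42 px

1.90:1 (1.900) < 2:1 (2.000), so the film fills the height.
Content width = 847 × 1.900 ≈ 1609.30 px.
1694 − 1609.30 = 84.70 px of bars (42.35 each).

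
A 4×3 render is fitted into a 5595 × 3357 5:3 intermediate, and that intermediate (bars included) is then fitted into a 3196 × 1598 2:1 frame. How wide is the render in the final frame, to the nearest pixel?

2131 px

Inside the 5595×3357 canvas the render is height-limited at 4476.00 × 3357.00.
5:3 in 3196×1598: fills the height, so the intermediate becomes 2663.33 × 1598.00 — a scale of ×0.4760.
The render scales with it: width 4476.00 × 0.4760 ≈ 2130.67.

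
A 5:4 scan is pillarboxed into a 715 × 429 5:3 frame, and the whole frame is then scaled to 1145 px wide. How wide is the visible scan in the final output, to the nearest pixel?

859 px

In the 715×429 frame the scan fills the height: width = 429 × 5/4 ≈ 536.25 px.
Scaling 715 → 1145 is ×1.6014, so the width becomes 536.25 × 1.6014 ≈ 858.75 px.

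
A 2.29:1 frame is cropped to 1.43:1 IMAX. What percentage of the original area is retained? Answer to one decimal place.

The height stays; only width is cut (since 1.43:1 IMAX is narrower than 2.29:1).
(1.430)/(2.290) ≈ 0.624 of the area survives.

62.4%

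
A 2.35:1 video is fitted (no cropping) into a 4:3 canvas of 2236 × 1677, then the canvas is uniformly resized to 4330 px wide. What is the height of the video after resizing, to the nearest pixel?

1843 px

Fitted into 2236×1677, the video spans the width; its height is 2236 / 2.350 ≈ 951.49 px.
The frame scales by 4330/2236 = 1.9365; 951.49 × 1.9365 ≈ 1842.55 px.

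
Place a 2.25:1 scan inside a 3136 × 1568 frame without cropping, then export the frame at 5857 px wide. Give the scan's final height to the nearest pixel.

Fitted into 3136×1568, the scan spans the width; its height is 3136 / 2.250 ≈ 1393.78 px.
Resizing to 5857 px wide multiplies everything by 1.8677: 1393.78 → 2603.11 px.

2603 px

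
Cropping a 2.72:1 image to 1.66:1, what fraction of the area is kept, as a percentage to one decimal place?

61.0%

1.66:1 is narrower than 2.72:1, so the crop keeps the full height and trims the width.
Area ratio = (1.660)/(2.720) = 61.03% retained.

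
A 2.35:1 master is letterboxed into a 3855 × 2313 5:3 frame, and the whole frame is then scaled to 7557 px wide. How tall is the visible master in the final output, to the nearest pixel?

Fitted into 3855×2313, the master spans the width; its height is 3855 / 2.350 ≈ 1640.43 px.
Scaling 3855 → 7557 is ×1.9603, so the height becomes 1640.43 × 1.9603 ≈ 3215.74 px.

3216 px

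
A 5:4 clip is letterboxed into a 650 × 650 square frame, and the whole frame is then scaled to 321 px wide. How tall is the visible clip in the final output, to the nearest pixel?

257 px

At 650×650 the clip is width-limited, so height = 650 × 4/5 ≈ 520.00 px.
Resizing to 321 px wide multiplies everything by 0.4938: 520.00 → 256.80 px.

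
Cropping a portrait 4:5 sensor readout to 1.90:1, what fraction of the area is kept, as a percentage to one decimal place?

42.1%

1.90:1 is wider than portrait 4:5, so the crop keeps the full width and trims the height.
Area ratio = (0.800)/(1.900) = 42.11% retained.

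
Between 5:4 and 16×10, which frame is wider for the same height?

5:4 = 1.25 and 16×10 = 1.6; 1.6 > 1.25.

16×10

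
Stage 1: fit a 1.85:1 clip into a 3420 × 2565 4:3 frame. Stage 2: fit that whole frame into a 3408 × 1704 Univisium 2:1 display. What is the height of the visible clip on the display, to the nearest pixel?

1.85:1 in 3420×2565: fills the width, so the clip is 3420.00 × 1848.65.
4:3 in 3408×1704: fills the height, so the intermediate becomes 2272.00 × 1704.00 — a scale of ×0.6643.
Applying the same ×0.6643: 1848.65 → 1228.11.

1228 px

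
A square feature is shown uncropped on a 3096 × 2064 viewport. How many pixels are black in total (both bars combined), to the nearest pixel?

2130048 pixels

square is narrower than 3×2, so it spans the full height.
Content width = 2064 × 1/1 ≈ 2064.0000 px.
3096 − 2064.0000 = 1032.0000 px of bars.
Bar area = 1032.0000 × 2064 ≈ 2130048 px.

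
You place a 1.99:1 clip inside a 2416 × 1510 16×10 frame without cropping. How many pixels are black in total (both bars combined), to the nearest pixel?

714966 pixels

1.99:1 (1.990) > 16×10 (1.600), so the clip fills the width.
The clip is 2416 / 1.990 ≈ 1214.0704 px tall.
1510 − 1214.0704 = 295.9296 px of bars.
Bar area = 295.9296 × 2416 ≈ 714966 px.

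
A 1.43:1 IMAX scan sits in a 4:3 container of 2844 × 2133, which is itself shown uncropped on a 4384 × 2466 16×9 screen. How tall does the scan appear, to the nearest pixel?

First fit — 1.43:1 IMAX into 2844×2133 spans the width: 2844.00 × 1988.81.
Second fit — the 4:3 canvas into 4384×2466 spans the height: 3288.00 × 2466.00 (×1.1561 from 2844×2133).
Applying the same ×1.1561: 1988.81 → 2299.30.

2299 px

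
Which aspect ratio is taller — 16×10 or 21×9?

16×10

16×10 = 1.6 and 21×9 = 2.333; 2.333 > 1.6. The smaller width-to-height ratio is the taller frame.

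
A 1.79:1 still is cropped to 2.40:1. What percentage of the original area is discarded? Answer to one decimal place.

The width stays; only height is cut (since 2.40:1 is wider than 1.79:1).
Fraction kept = (1.790)/(2.400) ≈ 74.58%, so 25.42% is lost.

25.4%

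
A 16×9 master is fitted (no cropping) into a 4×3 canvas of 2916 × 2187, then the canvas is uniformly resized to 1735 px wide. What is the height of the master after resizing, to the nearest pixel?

In the 2916×2187 frame the master fills the width: height = 2916 × 9/16 ≈ 1640.25 px.
The frame scales by 1735/2916 = 0.5950; 1640.25 × 0.5950 ≈ 975.94 px.

976 px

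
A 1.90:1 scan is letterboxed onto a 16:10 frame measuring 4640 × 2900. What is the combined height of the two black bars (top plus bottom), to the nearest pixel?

1.90:1 is wider than 16:10, so it spans the full width.
Content height = 4640 / 1.900 ≈ 2442.11 px.
2900 − 2442.11 = 457.89 px of bars.

458 px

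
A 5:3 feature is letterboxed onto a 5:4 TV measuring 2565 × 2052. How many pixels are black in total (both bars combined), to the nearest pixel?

1315845 pixels

5:3 is wider than 5:4, so it spans the full width.
Content height = 2565 × 3/5 ≈ 1539.0000 px.
2052 − 1539.0000 = 513.0000 px of bars.
Bar area = 513.0000 × 2565 ≈ 1315845 px.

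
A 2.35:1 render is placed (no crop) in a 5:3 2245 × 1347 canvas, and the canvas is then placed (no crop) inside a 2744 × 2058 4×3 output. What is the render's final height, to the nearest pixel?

First fit — 2.35:1 into 2245×1347 spans the width: 2245.00 × 955.32.
The 5:3 canvas is width-limited in 2744×2058, giving 2744.00 × 1646.40; scale factor 1.2223.
The render scales with it: height 955.32 × 1.2223 ≈ 1167.66.

1168 px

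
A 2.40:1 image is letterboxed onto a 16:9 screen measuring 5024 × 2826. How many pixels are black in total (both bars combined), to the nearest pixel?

3680917 pixels

Since 2.400 > 1.778, the image is width-limited.
The image is 5024 / 2.400 ≈ 2093.3333 px tall.
2826 − 2093.3333 = 732.6667 px of bars.
Across the 5024-px span: 732.6667 × 5024 ≈ 3680917 px.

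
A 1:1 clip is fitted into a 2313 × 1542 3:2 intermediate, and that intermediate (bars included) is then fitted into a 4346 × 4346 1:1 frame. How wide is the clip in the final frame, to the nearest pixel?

2897 px

Inside the 2313×1542 canvas the clip is height-limited at 1542.00 × 1542.00.
The 3:2 canvas is width-limited in 4346×4346, giving 4346.00 × 2897.33; scale factor 1.8789.
Applying the same ×1.8789: 1542.00 → 2897.33.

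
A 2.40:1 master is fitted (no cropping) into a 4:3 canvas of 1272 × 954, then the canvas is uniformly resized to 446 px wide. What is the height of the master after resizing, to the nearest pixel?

In the 1272×954 frame the master fills the width: height = 1272 / 2.400 ≈ 530.00 px.
Resizing to 446 px wide multiplies everything by 0.3506: 530.00 → 185.83 px.

186 px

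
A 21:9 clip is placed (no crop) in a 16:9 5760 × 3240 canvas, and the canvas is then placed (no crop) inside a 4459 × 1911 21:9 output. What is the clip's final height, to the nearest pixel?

Inside the 5760×3240 canvas the clip is width-limited at 5760.00 × 2468.57.
16:9 in 4459×1911: fills the height, so the intermediate becomes 3397.33 × 1911.00 — a scale of ×0.5898.
Applying the same ×0.5898: 2468.57 → 1456.00.

1456 px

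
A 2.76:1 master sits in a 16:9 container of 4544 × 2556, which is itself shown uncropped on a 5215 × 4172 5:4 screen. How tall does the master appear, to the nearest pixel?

Inside the 4544×2556 canvas the master is width-limited at 4544.00 × 1646.38.
16:9 in 5215×4172: fills the width, so the intermediate becomes 5215.00 × 2933.44 — a scale of ×1.1477.
Applying the same ×1.1477: 1646.38 → 1889.49.

1889 px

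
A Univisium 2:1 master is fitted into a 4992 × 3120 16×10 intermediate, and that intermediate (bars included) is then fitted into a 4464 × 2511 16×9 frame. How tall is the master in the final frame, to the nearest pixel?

Inside the 4992×3120 canvas the master is width-limited at 4992.00 × 2496.00.
The 16×10 canvas is height-limited in 4464×2511, giving 4017.60 × 2511.00; scale factor 0.8048.
So the master's height is 2496.00 × 0.8048 ≈ 2008.80.

2009 px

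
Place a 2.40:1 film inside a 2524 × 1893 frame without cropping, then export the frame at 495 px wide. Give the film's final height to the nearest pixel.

In the 2524×1893 frame the film fills the width: height = 2524 / 2.400 ≈ 1051.67 px.
Scaling 2524 → 495 is ×0.1961, so the height becomes 1051.67 × 0.1961 ≈ 206.25 px.

206 px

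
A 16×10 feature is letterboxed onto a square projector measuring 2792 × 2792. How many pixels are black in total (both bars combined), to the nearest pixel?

Since 1.600 > 1.000, the feature is width-limited.
The feature is 2792 × 10/16 ≈ 1745.0000 px tall.
2792 − 1745.0000 = 1047.0000 px of bars.
That's 1047.0000 × 2792 ≈ 2923224 black pixels.

2923224 pixels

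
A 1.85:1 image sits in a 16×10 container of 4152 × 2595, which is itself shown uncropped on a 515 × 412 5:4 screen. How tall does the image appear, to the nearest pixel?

Inside the 4152×2595 canvas the image is width-limited at 4152.00 × 2244.32.
Second fit — the 16×10 canvas into 515×412 spans the width: 515.00 × 321.88 (×0.1240 from 4152×2595).
So the image's height is 2244.32 × 0.1240 ≈ 278.38.

278 px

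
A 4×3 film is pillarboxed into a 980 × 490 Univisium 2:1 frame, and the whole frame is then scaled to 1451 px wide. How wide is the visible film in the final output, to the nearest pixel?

967 px

In the 980×490 frame the film fills the height: width = 490 × 4/3 ≈ 653.33 px.
Scaling 980 → 1451 is ×1.4806, so the width becomes 653.33 × 1.4806 ≈ 967.33 px.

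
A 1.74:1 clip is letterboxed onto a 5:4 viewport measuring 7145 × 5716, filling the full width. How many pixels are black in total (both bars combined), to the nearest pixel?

That makes the image 4106.3218 px tall (7145 / 1.740).
Black = 5716 − 4106.3218 = 1609.6782 px.
That's 1609.6782 × 7145 ≈ 11501150 black pixels.

11501150 pixels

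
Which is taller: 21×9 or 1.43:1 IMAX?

1.43:1 IMAX

21×9 = 2.333 and 1.43; 2.333 > 1.43. The smaller width-to-height ratio is the taller frame.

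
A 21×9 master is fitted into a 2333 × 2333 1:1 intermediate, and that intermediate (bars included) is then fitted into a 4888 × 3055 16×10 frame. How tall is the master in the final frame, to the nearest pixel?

1309 px

First fit — 21×9 into 2333×2333 spans the width: 2333.00 × 999.86.
The 1:1 canvas is height-limited in 4888×3055, giving 3055.00 × 3055.00; scale factor 1.3095.
Applying the same ×1.3095: 999.86 → 1309.29.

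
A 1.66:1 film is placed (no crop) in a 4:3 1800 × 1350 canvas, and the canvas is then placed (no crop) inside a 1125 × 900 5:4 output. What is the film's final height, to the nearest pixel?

1.66:1 in 1800×1350: fills the width, so the film is 1800.00 × 1084.34.
Second fit — the 4:3 canvas into 1125×900 spans the width: 1125.00 × 843.75 (×0.6250 from 1800×1350).
The film scales with it: height 1084.34 × 0.6250 ≈ 677.71.

678 px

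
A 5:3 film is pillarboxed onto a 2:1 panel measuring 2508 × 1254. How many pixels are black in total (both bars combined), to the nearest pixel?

5:3 (1.667) < 2:1 (2.000), so the film fills the height.
That makes the image 2090.0000 px wide (1254 × 5/3).
2508 − 2090.0000 = 418.0000 px of bars.
Across the 1254-px span: 418.0000 × 1254 ≈ 524172 px.

524172 pixels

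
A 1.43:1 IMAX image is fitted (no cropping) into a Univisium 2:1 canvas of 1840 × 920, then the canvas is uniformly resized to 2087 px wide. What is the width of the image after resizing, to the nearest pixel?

In the 1840×920 frame the image fills the height: width = 920 × 1.430 ≈ 1315.60 px.
Resizing to 2087 px wide multiplies everything by 1.1342: 1315.60 → 1492.20 px.

1492 px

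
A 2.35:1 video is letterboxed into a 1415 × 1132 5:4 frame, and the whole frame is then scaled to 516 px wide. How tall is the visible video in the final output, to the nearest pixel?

220 px

In the 1415×1132 frame the video fills the width: height = 1415 / 2.350 ≈ 602.13 px.
The frame scales by 516/1415 = 0.3647; 602.13 × 0.3647 ≈ 219.57 px.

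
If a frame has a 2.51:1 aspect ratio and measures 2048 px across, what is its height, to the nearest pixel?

816 px

At 2.51:1, 2048 / 2.510 ≈ 815.94.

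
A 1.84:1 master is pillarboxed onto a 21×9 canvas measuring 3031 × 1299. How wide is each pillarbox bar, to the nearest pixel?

320 px

Since 1.840 < 2.333, the master is height-limited.
Content width = 1299 × 1.840 ≈ 2390.16 px.
3031 − 2390.16 = 640.84 px of bars (320.42 each).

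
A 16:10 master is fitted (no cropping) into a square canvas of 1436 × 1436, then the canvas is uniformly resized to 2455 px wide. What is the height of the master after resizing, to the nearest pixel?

In the 1436×1436 frame the master fills the width: height = 1436 × 10/16 ≈ 897.50 px.
Resizing to 2455 px wide multiplies everything by 1.7096: 897.50 → 1534.38 px.

1534 px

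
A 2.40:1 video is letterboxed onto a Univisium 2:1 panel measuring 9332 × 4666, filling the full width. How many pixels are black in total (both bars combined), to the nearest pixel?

That makes the image 3888.3333 px tall (9332 / 2.400).
Black = 4666 − 3888.3333 = 777.6667 px.
Bar area = 777.6667 × 9332 ≈ 7257185 px.

7257185 pixels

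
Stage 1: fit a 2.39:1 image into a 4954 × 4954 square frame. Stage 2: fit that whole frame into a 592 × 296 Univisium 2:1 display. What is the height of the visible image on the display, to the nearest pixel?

2.39:1 in 4954×4954: fills the width, so the image is 4954.00 × 2072.80.
The square canvas is height-limited in 592×296, giving 296.00 × 296.00; scale factor 0.0597.
Applying the same ×0.0597: 2072.80 → 123.85.

124 px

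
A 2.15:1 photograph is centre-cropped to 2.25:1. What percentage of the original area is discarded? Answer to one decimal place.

Going from 2.15:1 to 2.25:1 means cutting height while keeping width.
(2.150)/(2.250) ≈ 0.956 of the area survives, leaving 4.44% discarded.

4.4%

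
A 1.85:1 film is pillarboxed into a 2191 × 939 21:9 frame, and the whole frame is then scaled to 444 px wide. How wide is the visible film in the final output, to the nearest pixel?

At 2191×939 the film is height-limited, so width = 939 × 1.850 ≈ 1737.15 px.
The frame scales by 444/2191 = 0.2026; 1737.15 × 0.2026 ≈ 352.03 px.

352 px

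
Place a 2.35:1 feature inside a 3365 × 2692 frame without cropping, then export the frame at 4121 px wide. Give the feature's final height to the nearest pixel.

1754 px

In the 3365×2692 frame the feature fills the width: height = 3365 / 2.350 ≈ 1431.91 px.
Scaling 3365 → 4121 is ×1.2247, so the height becomes 1431.91 × 1.2247 ≈ 1753.62 px.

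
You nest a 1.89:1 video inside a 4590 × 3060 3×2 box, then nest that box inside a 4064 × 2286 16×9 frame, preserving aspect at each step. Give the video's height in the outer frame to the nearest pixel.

1814 px

1.89:1 in 4590×3060: fills the width, so the video is 4590.00 × 2428.57.
3×2 in 4064×2286: fills the height, so the intermediate becomes 3429.00 × 2286.00 — a scale of ×0.7471.
So the video's height is 2428.57 × 0.7471 ≈ 1814.29.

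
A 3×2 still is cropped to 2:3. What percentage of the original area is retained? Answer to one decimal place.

Going from 3×2 to 2:3 means cutting width while keeping height.
Area ratio = (0.667)/(1.500) = 44.44% retained.

44.4%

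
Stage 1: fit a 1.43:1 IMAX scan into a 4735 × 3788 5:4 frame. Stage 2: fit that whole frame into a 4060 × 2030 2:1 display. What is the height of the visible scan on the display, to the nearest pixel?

1774 px

1.43:1 IMAX in 4735×3788: fills the width, so the scan is 4735.00 × 3311.19.
5:4 in 4060×2030: fills the height, so the intermediate becomes 2537.50 × 2030.00 — a scale of ×0.5359.
So the scan's height is 3311.19 × 0.5359 ≈ 1774.48.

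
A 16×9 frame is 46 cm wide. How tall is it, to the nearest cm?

26 cm

46 × 9/16 = 25.88.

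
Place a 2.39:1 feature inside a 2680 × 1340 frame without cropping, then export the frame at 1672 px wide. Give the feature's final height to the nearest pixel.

Fitted into 2680×1340, the feature spans the width; its height is 2680 / 2.390 ≈ 1121.34 px.
The frame scales by 1672/2680 = 0.6239; 1121.34 × 0.6239 ≈ 699.58 px.

700 px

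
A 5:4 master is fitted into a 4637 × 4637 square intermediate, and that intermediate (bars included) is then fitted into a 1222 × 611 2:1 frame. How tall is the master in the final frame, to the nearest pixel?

489 px

First fit — 5:4 into 4637×4637 spans the width: 4637.00 × 3709.60.
square in 1222×611: fills the height, so the intermediate becomes 611.00 × 611.00 — a scale of ×0.1318.
So the master's height is 3709.60 × 0.1318 ≈ 488.80.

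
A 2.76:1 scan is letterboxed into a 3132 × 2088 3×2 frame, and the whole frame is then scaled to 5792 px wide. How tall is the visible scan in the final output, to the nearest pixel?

2099 px

In the 3132×2088 frame the scan fills the width: height = 3132 / 2.760 ≈ 1134.78 px.
The frame scales by 5792/3132 = 1.8493; 1134.78 × 1.8493 ≈ 2098.55 px.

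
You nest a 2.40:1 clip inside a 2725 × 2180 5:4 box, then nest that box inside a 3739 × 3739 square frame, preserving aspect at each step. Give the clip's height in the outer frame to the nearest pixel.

2.40:1 in 2725×2180: fills the width, so the clip is 2725.00 × 1135.42.
Second fit — the 5:4 canvas into 3739×3739 spans the width: 3739.00 × 2991.20 (×1.3721 from 2725×2180).
Applying the same ×1.3721: 1135.42 → 1557.92.

1558 px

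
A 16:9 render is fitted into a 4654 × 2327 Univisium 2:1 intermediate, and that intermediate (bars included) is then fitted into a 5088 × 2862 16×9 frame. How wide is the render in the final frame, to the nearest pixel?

Inside the 4654×2327 canvas the render is height-limited at 4136.89 × 2327.00.
Univisium 2:1 in 5088×2862: fills the width, so the intermediate becomes 5088.00 × 2544.00 — a scale of ×1.0933.
Applying the same ×1.0933: 4136.89 → 4522.67.

4523 px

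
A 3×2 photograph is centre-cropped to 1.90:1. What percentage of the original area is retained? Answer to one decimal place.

The width stays; only height is cut (since 1.90:1 is wider than 3×2).
(1.500)/(1.900) ≈ 0.789 of the area survives.

78.9%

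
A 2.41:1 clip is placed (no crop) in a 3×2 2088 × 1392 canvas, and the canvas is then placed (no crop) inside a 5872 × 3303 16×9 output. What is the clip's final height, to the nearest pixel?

2056 px

2.41:1 in 2088×1392: fills the width, so the clip is 2088.00 × 866.39.
Second fit — the 3×2 canvas into 5872×3303 spans the height: 4954.50 × 3303.00 (×2.3728 from 2088×1392).
So the clip's height is 866.39 × 2.3728 ≈ 2055.81.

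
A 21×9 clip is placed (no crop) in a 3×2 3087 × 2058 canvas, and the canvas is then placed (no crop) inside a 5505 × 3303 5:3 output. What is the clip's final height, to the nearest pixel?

2123 px

First fit — 21×9 into 3087×2058 spans the width: 3087.00 × 1323.00.
Second fit — the 3×2 canvas into 5505×3303 spans the height: 4954.50 × 3303.00 (×1.6050 from 3087×2058).
The clip scales with it: height 1323.00 × 1.6050 ≈ 2123.36.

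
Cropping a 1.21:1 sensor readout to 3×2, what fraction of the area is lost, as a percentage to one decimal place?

3×2 is wider than 1.21:1, so the crop keeps the full width and trims the height.
Fraction kept = (1.210)/(1.500) ≈ 80.67%, so 19.33% is lost.

19.3%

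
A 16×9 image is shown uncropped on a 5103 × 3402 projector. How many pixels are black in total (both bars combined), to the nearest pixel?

16×9 is wider than 3:2, so it spans the full width.
That makes the image 2870.4375 px tall (5103 × 9/16).
Leftover height: 3402 − 2870.4375 = 531.5625 px.
Bar area = 531.5625 × 5103 ≈ 2712563 px.

2712563 pixels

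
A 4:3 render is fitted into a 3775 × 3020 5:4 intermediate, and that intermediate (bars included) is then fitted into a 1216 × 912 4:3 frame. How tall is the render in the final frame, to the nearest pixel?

First fit — 4:3 into 3775×3020 spans the width: 3775.00 × 2831.25.
The 5:4 canvas is height-limited in 1216×912, giving 1140.00 × 912.00; scale factor 0.3020.
Applying the same ×0.3020: 2831.25 → 855.00.

855 px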